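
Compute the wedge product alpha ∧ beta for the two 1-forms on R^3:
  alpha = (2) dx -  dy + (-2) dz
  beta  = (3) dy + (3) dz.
alpha ∧ beta = (6) dx ∧ dy + (6) dx ∧ dz + (3) dy ∧ dz

Distribute the wedge, using dx_i ∧ dx_j = -dx_j ∧ dx_i and dx_i ∧ dx_i = 0. For each pair (i, j) with i < j, the coefficient of dx_i ∧ dx_j in alpha ∧ beta is (alpha_i * beta_j - alpha_j * beta_i). Collecting: alpha ∧ beta = (6) dx ∧ dy + (6) dx ∧ dz + (3) dy ∧ dz.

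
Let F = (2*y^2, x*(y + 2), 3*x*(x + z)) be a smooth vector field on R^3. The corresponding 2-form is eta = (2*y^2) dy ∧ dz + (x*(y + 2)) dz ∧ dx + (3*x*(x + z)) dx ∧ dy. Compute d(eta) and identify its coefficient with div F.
d(eta) = (4*x) dx ∧ dy ∧ dz; div F = 4*x

For a 2-form in R^3 of the form above, applying d gives a 3-form with coefficient ∂P/∂x + ∂Q/∂y + ∂R/∂z:
  ∂P/∂x = 0
  ∂Q/∂y = x
  ∂R/∂z = 3*x
Sum = 4*x, which is exactly div F.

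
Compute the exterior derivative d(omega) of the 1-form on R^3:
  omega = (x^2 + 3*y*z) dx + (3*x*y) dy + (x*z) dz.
d(omega) = (3*y - 3*z) dx ∧ dy + (-3*y + z) dx ∧ dz

For a 1-form omega = sum_i f_i dx_i, the exterior derivative is
  d(omega) = sum_{i < j} (∂f_j/∂x_i - ∂f_i/∂x_j) dx_i ∧ dx_j.
  coefficient of dx ∧ dy: ∂f_2/∂x - ∂f_1/∂y = ∂(3*x*y)/∂x - ∂(x^2 + 3*y*z)/∂y = 3*y - 3*z
  coefficient of dx ∧ dz: ∂f_3/∂x - ∂f_1/∂z = ∂(x*z)/∂x - ∂(x^2 + 3*y*z)/∂z = -3*y + z
Assembling: d(omega) = (3*y - 3*z) dx ∧ dy + (-3*y + z) dx ∧ dz.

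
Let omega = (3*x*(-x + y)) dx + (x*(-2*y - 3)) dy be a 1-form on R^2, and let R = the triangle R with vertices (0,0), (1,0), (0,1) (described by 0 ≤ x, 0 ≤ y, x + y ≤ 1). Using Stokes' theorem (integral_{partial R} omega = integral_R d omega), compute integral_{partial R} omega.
integral_(partial R) omega = -7/3

Stokes: integral_partial_R omega = integral_R d omega with d omega = (∂Q/∂x - ∂P/∂y) dx ∧ dy.
  ∂Q/∂x = -2*y - 3
  ∂P/∂y = 3*x
  integrand = ∂Q/∂x - ∂P/∂y = -3*x - 2*y - 3.
Integrating over R: integral_0^1 integral_0^{1-x} (-3*x - 2*y - 3) dy dx = -7/3.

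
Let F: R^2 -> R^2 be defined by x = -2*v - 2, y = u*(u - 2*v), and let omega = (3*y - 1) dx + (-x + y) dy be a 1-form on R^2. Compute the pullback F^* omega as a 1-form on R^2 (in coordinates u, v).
F^* omega = (2*u^3 - 6*u^2*v + 4*u*v^2 + 4*u*v + 4*u - 4*v^2 - 4*v) du + (-2*u^3 + 4*u^2*v - 6*u^2 + 8*u*v - 4*u + 2) dv

Using F^*(f dg) = (f ∘ F) d(g ∘ F), substitute each coordinate x_i by F_i(u, v) in f_i, and replace dx_i by d F_i = (∂F_i/∂u) du + (∂F_i/∂v) dv.
  For the x component: f_1(F) = 3*u^2 - 6*u*v - 1; d F_1 = (0) du + (-2) dv
  For the y component: f_2(F) = u^2 - 2*u*v + 2*v + 2; d F_2 = (2*u - 2*v) du + (-2*u) dv
Combining and collecting du, dv coefficients:
  coeff of du: 2*u^3 - 6*u^2*v + 4*u*v^2 + 4*u*v + 4*u - 4*v^2 - 4*v
  coeff of dv: -2*u^3 + 4*u^2*v - 6*u^2 + 8*u*v - 4*u + 2
F^* omega = (2*u^3 - 6*u^2*v + 4*u*v^2 + 4*u*v + 4*u - 4*v^2 - 4*v) du + (-2*u^3 + 4*u^2*v - 6*u^2 + 8*u*v - 4*u + 2) dv.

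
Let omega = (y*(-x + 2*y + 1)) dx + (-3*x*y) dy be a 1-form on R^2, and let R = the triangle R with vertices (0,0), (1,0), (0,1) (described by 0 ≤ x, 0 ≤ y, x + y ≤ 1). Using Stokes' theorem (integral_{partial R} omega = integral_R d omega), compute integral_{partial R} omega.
integral_(partial R) omega = -3/2

Stokes: integral_partial_R omega = integral_R d omega with d omega = (∂Q/∂x - ∂P/∂y) dx ∧ dy.
  ∂Q/∂x = -3*y
  ∂P/∂y = -x + 4*y + 1
  integrand = ∂Q/∂x - ∂P/∂y = x - 7*y - 1.
Integrating over R: integral_0^1 integral_0^{1-x} (x - 7*y - 1) dy dx = -3/2.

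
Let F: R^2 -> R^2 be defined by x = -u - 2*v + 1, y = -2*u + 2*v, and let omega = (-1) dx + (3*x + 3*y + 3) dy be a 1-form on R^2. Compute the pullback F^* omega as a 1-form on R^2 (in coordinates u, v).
F^* omega = (18*u - 11) du + (14 - 18*u) dv

Using F^*(f dg) = (f ∘ F) d(g ∘ F), substitute each coordinate x_i by F_i(u, v) in f_i, and replace dx_i by d F_i = (∂F_i/∂u) du + (∂F_i/∂v) dv.
  For the x component: f_1(F) = -1; d F_1 = (-1) du + (-2) dv
  For the y component: f_2(F) = 6 - 9*u; d F_2 = (-2) du + (2) dv
Combining and collecting du, dv coefficients:
  coeff of du: 18*u - 11
  coeff of dv: 14 - 18*u
F^* omega = (18*u - 11) du + (14 - 18*u) dv.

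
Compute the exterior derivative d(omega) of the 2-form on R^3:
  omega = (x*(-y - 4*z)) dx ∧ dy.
d(omega) = (-4*x) dx ∧ dy ∧ dz

For a 2-form omega = sum_{i<j} g_{ij} dx_i ∧ dx_j, the exterior derivative is
  d(omega) = sum_{i<j} d(g_{ij}) ∧ dx_i ∧ dx_j = sum_{i<j, k} (∂g_{ij}/∂x_k) dx_k ∧ dx_i ∧ dx_j.
Expand each term, using dx_k ∧ dx_i ∧ dx_j = sgn(permutation) dx_{(a)} ∧ dx_{(b)} ∧ dx_{(c)} with (a < b < c) sorted:
  d(x*(-y - 4*z)) includes (∂/∂z)(x*(-y - 4*z)) dz = (-4*x) dz, which multiplied by dx ∧ dy gives (-4*x) dx ∧ dy ∧ dz
Collecting like 3-forms: d(omega) = (-4*x) dx ∧ dy ∧ dz.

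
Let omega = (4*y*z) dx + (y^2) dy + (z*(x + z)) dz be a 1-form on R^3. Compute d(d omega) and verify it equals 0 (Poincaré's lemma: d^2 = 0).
d(d omega) = 0

Step 1: d omega = sum_{i<j} (∂f_j/∂x_i - ∂f_i/∂x_j) dx_i ∧ dx_j:
  coeff of dx ∧ dy: -4*z
  coeff of dx ∧ dz: -4*y + z
  coeff of dy ∧ dz: 0
Step 2: Apply d again to each 2-form coefficient. The only possible 3-form in R^3 is dx ∧ dy ∧ dz, with coefficient
  ∂(coeff of dy∧dz)/∂x - ∂(coeff of dx∧dz)/∂y + ∂(coeff of dx∧dy)/∂z
  = ∂/∂x (0) - ∂/∂y (-4*y + z) + ∂/∂z (-4*z).
Each of these terms simplifies to sums of mixed partials that cancel in pairs. The result is 0 (by equality of mixed partials for smooth functions — Schwarz / Clairaut).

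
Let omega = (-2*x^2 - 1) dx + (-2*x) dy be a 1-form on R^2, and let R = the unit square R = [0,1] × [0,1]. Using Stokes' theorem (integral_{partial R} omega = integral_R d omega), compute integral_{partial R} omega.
integral_(partial R) omega = -2

Stokes: integral_partial_R omega = integral_R d omega with d omega = (∂Q/∂x - ∂P/∂y) dx ∧ dy.
  ∂Q/∂x = -2
  ∂P/∂y = 0
  integrand = ∂Q/∂x - ∂P/∂y = -2.
Integrating over R: integral_0^1 integral_0^1 (-2) dx dy = -2.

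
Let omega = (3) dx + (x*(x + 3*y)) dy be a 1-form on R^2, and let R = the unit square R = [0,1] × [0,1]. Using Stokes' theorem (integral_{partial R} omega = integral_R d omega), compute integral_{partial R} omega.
integral_(partial R) omega = 5/2

Stokes: integral_partial_R omega = integral_R d omega with d omega = (∂Q/∂x - ∂P/∂y) dx ∧ dy.
  ∂Q/∂x = 2*x + 3*y
  ∂P/∂y = 0
  integrand = ∂Q/∂x - ∂P/∂y = 2*x + 3*y.
Integrating over R: integral_0^1 integral_0^1 (2*x + 3*y) dx dy = 5/2.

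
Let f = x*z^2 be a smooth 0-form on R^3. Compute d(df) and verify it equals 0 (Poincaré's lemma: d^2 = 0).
d(df) = 0

Step 1: df = sum_i (∂f/∂x_i) dx_i = (z^2) dx + (0) dy + (2*x*z) dz.
Step 2: Apply d again. Using the 1-form formula, the coefficient of dx ∧ dy in d(df) is ∂^2 f/∂x ∂y - ∂^2 f/∂y ∂x = (0) - (0) = 0 (equality of mixed partials for smooth f).
Similarly for dx ∧ dz and dy ∧ dz — all coefficients vanish. So d(df) = 0.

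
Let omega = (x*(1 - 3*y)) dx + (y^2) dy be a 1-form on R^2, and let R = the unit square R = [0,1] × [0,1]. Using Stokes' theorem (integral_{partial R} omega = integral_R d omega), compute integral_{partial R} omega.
integral_(partial R) omega = 3/2

Stokes: integral_partial_R omega = integral_R d omega with d omega = (∂Q/∂x - ∂P/∂y) dx ∧ dy.
  ∂Q/∂x = 0
  ∂P/∂y = -3*x
  integrand = ∂Q/∂x - ∂P/∂y = 3*x.
Integrating over R: integral_0^1 integral_0^1 (3*x) dx dy = 3/2.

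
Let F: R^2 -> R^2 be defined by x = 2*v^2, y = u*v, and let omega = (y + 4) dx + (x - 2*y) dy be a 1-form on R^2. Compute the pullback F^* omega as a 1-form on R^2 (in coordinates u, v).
F^* omega = (2*v^2*(-u + v)) du + (2*v*(-u^2 + 3*u*v + 8)) dv

Using F^*(f dg) = (f ∘ F) d(g ∘ F), substitute each coordinate x_i by F_i(u, v) in f_i, and replace dx_i by d F_i = (∂F_i/∂u) du + (∂F_i/∂v) dv.
  For the x component: f_1(F) = u*v + 4; d F_1 = (0) du + (4*v) dv
  For the y component: f_2(F) = 2*v*(-u + v); d F_2 = (v) du + (u) dv
Combining and collecting du, dv coefficients:
  coeff of du: 2*v^2*(-u + v)
  coeff of dv: 2*v*(-u^2 + 3*u*v + 8)
F^* omega = (2*v^2*(-u + v)) du + (2*v*(-u^2 + 3*u*v + 8)) dv.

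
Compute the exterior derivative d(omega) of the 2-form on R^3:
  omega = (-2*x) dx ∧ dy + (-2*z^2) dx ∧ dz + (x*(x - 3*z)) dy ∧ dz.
d(omega) = (2*x - 3*z) dx ∧ dy ∧ dz

For a 2-form omega = sum_{i<j} g_{ij} dx_i ∧ dx_j, the exterior derivative is
  d(omega) = sum_{i<j} d(g_{ij}) ∧ dx_i ∧ dx_j = sum_{i<j, k} (∂g_{ij}/∂x_k) dx_k ∧ dx_i ∧ dx_j.
Expand each term, using dx_k ∧ dx_i ∧ dx_j = sgn(permutation) dx_{(a)} ∧ dx_{(b)} ∧ dx_{(c)} with (a < b < c) sorted:
  d(x*(x - 3*z)) includes (∂/∂x)(x*(x - 3*z)) dx = (2*x - 3*z) dx, which multiplied by dy ∧ dz gives (2*x - 3*z) dx ∧ dy ∧ dz
Collecting like 3-forms: d(omega) = (2*x - 3*z) dx ∧ dy ∧ dz.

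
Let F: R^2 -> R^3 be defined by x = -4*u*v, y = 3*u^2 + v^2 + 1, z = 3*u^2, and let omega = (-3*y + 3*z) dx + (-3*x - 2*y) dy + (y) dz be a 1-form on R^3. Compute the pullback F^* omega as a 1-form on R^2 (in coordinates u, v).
F^* omega = (-18*u^3 + 72*u^2*v - 6*u*v^2 - 6*u + 12*v^3 + 12*v) du + (-12*u^2*v + 36*u*v^2 + 12*u - 4*v^3 - 4*v) dv

Using F^*(f dg) = (f ∘ F) d(g ∘ F), substitute each coordinate x_i by F_i(u, v) in f_i, and replace dx_i by d F_i = (∂F_i/∂u) du + (∂F_i/∂v) dv.
  For the x component: f_1(F) = -3*v^2 - 3; d F_1 = (-4*v) du + (-4*u) dv
  For the y component: f_2(F) = -6*u^2 + 12*u*v - 2*v^2 - 2; d F_2 = (6*u) du + (2*v) dv
  For the z component: f_3(F) = 3*u^2 + v^2 + 1; d F_3 = (6*u) du + (0) dv
Combining and collecting du, dv coefficients:
  coeff of du: -18*u^3 + 72*u^2*v - 6*u*v^2 - 6*u + 12*v^3 + 12*v
  coeff of dv: -12*u^2*v + 36*u*v^2 + 12*u - 4*v^3 - 4*v
F^* omega = (-18*u^3 + 72*u^2*v - 6*u*v^2 - 6*u + 12*v^3 + 12*v) du + (-12*u^2*v + 36*u*v^2 + 12*u - 4*v^3 - 4*v) dv.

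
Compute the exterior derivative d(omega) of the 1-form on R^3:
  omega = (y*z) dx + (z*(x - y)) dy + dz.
d(omega) = (-y) dx ∧ dz + (-x + y) dy ∧ dz

For a 1-form omega = sum_i f_i dx_i, the exterior derivative is
  d(omega) = sum_{i < j} (∂f_j/∂x_i - ∂f_i/∂x_j) dx_i ∧ dx_j.
  coefficient of dx ∧ dz: ∂f_3/∂x - ∂f_1/∂z = ∂(1)/∂x - ∂(y*z)/∂z = -y
  coefficient of dy ∧ dz: ∂f_3/∂y - ∂f_2/∂z = ∂(1)/∂y - ∂(z*(x - y))/∂z = -x + y
Assembling: d(omega) = (-y) dx ∧ dz + (-x + y) dy ∧ dz.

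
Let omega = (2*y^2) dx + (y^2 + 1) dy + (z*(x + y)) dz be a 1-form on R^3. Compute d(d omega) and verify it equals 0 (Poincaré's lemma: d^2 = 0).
d(d omega) = 0

Step 1: d omega = sum_{i<j} (∂f_j/∂x_i - ∂f_i/∂x_j) dx_i ∧ dx_j:
  coeff of dx ∧ dy: -4*y
  coeff of dx ∧ dz: z
  coeff of dy ∧ dz: z
Step 2: Apply d again to each 2-form coefficient. The only possible 3-form in R^3 is dx ∧ dy ∧ dz, with coefficient
  ∂(coeff of dy∧dz)/∂x - ∂(coeff of dx∧dz)/∂y + ∂(coeff of dx∧dy)/∂z
  = ∂/∂x (z) - ∂/∂y (z) + ∂/∂z (-4*y).
Each of these terms simplifies to sums of mixed partials that cancel in pairs. The result is 0 (by equality of mixed partials for smooth functions — Schwarz / Clairaut).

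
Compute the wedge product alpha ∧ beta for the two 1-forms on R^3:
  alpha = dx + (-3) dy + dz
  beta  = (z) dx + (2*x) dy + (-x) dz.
alpha ∧ beta = (2*x + 3*z) dx ∧ dy + (-x - z) dx ∧ dz + (x) dy ∧ dz

Distribute the wedge, using dx_i ∧ dx_j = -dx_j ∧ dx_i and dx_i ∧ dx_i = 0. For each pair (i, j) with i < j, the coefficient of dx_i ∧ dx_j in alpha ∧ beta is (alpha_i * beta_j - alpha_j * beta_i). Collecting: alpha ∧ beta = (2*x + 3*z) dx ∧ dy + (-x - z) dx ∧ dz + (x) dy ∧ dz.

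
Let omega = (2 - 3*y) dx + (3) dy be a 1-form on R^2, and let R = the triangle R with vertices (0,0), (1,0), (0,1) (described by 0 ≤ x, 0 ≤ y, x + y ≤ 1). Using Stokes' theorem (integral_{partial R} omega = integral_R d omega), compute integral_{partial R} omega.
integral_(partial R) omega = 3/2

Stokes: integral_partial_R omega = integral_R d omega with d omega = (∂Q/∂x - ∂P/∂y) dx ∧ dy.
  ∂Q/∂x = 0
  ∂P/∂y = -3
  integrand = ∂Q/∂x - ∂P/∂y = 3.
Integrating over R: integral_0^1 integral_0^{1-x} (3) dy dx = 3/2.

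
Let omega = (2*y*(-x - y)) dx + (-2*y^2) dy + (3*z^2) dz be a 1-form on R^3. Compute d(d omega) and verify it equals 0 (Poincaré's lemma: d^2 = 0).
d(d omega) = 0

Step 1: d omega = sum_{i<j} (∂f_j/∂x_i - ∂f_i/∂x_j) dx_i ∧ dx_j:
  coeff of dx ∧ dy: 2*x + 4*y
  coeff of dx ∧ dz: 0
  coeff of dy ∧ dz: 0
Step 2: Apply d again to each 2-form coefficient. The only possible 3-form in R^3 is dx ∧ dy ∧ dz, with coefficient
  ∂(coeff of dy∧dz)/∂x - ∂(coeff of dx∧dz)/∂y + ∂(coeff of dx∧dy)/∂z
  = ∂/∂x (0) - ∂/∂y (0) + ∂/∂z (2*x + 4*y).
Each of these terms simplifies to sums of mixed partials that cancel in pairs. The result is 0 (by equality of mixed partials for smooth functions — Schwarz / Clairaut).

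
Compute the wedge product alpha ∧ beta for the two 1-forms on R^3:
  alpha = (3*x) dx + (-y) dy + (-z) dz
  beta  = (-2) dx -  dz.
alpha ∧ beta = (-3*x - 2*z) dx ∧ dz + (-2*y) dx ∧ dy + (y) dy ∧ dz

Distribute the wedge, using dx_i ∧ dx_j = -dx_j ∧ dx_i and dx_i ∧ dx_i = 0. For each pair (i, j) with i < j, the coefficient of dx_i ∧ dx_j in alpha ∧ beta is (alpha_i * beta_j - alpha_j * beta_i). Collecting: alpha ∧ beta = (-3*x - 2*z) dx ∧ dz + (-2*y) dx ∧ dy + (y) dy ∧ dz.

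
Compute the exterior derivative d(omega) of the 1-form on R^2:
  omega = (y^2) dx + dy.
d(omega) = (-2*y) dx ∧ dy

For a 1-form omega = sum_i f_i dx_i, the exterior derivative is
  d(omega) = sum_{i < j} (∂f_j/∂x_i - ∂f_i/∂x_j) dx_i ∧ dx_j.
  coefficient of dx ∧ dy: ∂f_2/∂x - ∂f_1/∂y = ∂(1)/∂x - ∂(y^2)/∂y = -2*y
Assembling: d(omega) = (-2*y) dx ∧ dy.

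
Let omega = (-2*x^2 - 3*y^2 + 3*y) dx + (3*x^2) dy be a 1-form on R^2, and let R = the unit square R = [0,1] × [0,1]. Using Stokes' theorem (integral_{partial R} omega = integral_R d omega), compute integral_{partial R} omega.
integral_(partial R) omega = 3

Stokes: integral_partial_R omega = integral_R d omega with d omega = (∂Q/∂x - ∂P/∂y) dx ∧ dy.
  ∂Q/∂x = 6*x
  ∂P/∂y = 3 - 6*y
  integrand = ∂Q/∂x - ∂P/∂y = 6*x + 6*y - 3.
Integrating over R: integral_0^1 integral_0^1 (6*x + 6*y - 3) dx dy = 3.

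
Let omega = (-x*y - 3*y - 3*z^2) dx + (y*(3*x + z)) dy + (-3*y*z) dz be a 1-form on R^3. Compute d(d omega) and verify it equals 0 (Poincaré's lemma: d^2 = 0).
d(d omega) = 0

Step 1: d omega = sum_{i<j} (∂f_j/∂x_i - ∂f_i/∂x_j) dx_i ∧ dx_j:
  coeff of dx ∧ dy: x + 3*y + 3
  coeff of dx ∧ dz: 6*z
  coeff of dy ∧ dz: -y - 3*z
Step 2: Apply d again to each 2-form coefficient. The only possible 3-form in R^3 is dx ∧ dy ∧ dz, with coefficient
  ∂(coeff of dy∧dz)/∂x - ∂(coeff of dx∧dz)/∂y + ∂(coeff of dx∧dy)/∂z
  = ∂/∂x (-y - 3*z) - ∂/∂y (6*z) + ∂/∂z (x + 3*y + 3).
Each of these terms simplifies to sums of mixed partials that cancel in pairs. The result is 0 (by equality of mixed partials for smooth functions — Schwarz / Clairaut).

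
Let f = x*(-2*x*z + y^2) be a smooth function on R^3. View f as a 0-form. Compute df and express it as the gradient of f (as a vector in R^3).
df = (-4*x*z + y^2) dx + (2*x*y) dy + (-2*x^2) dz; grad f = (-4*x*z + y^2, 2*x*y, -2*x^2)

For a 0-form f, d f = (∂f/∂x) dx + (∂f/∂y) dy + (∂f/∂z) dz. The components of the vector representation are exactly the entries of grad f in Cartesian coordinates:
  ∂f/∂x = -4*x*z + y^2
  ∂f/∂y = 2*x*y
  ∂f/∂z = -2*x^2.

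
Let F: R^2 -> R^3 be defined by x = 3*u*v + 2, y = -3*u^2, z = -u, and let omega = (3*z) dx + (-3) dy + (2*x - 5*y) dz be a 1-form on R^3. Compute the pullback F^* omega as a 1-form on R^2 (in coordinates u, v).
F^* omega = (-15*u^2 - 15*u*v + 18*u - 4) du + (-9*u^2) dv

Using F^*(f dg) = (f ∘ F) d(g ∘ F), substitute each coordinate x_i by F_i(u, v) in f_i, and replace dx_i by d F_i = (∂F_i/∂u) du + (∂F_i/∂v) dv.
  For the x component: f_1(F) = -3*u; d F_1 = (3*v) du + (3*u) dv
  For the y component: f_2(F) = -3; d F_2 = (-6*u) du + (0) dv
  For the z component: f_3(F) = 15*u^2 + 6*u*v + 4; d F_3 = (-1) du + (0) dv
Combining and collecting du, dv coefficients:
  coeff of du: -15*u^2 - 15*u*v + 18*u - 4
  coeff of dv: -9*u^2
F^* omega = (-15*u^2 - 15*u*v + 18*u - 4) du + (-9*u^2) dv.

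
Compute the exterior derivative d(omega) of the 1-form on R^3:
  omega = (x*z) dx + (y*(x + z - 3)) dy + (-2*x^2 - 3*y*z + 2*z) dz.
d(omega) = (y) dx ∧ dy + (-5*x) dx ∧ dz + (-y - 3*z) dy ∧ dz

For a 1-form omega = sum_i f_i dx_i, the exterior derivative is
  d(omega) = sum_{i < j} (∂f_j/∂x_i - ∂f_i/∂x_j) dx_i ∧ dx_j.
  coefficient of dx ∧ dy: ∂f_2/∂x - ∂f_1/∂y = ∂(y*(x + z - 3))/∂x - ∂(x*z)/∂y = y
  coefficient of dx ∧ dz: ∂f_3/∂x - ∂f_1/∂z = ∂(-2*x^2 - 3*y*z + 2*z)/∂x - ∂(x*z)/∂z = -5*x
  coefficient of dy ∧ dz: ∂f_3/∂y - ∂f_2/∂z = ∂(-2*x^2 - 3*y*z + 2*z)/∂y - ∂(y*(x + z - 3))/∂z = -y - 3*z
Assembling: d(omega) = (y) dx ∧ dy + (-5*x) dx ∧ dz + (-y - 3*z) dy ∧ dz.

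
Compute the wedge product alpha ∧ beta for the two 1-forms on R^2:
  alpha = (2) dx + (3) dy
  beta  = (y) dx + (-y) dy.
alpha ∧ beta = (-5*y) dx ∧ dy

Distribute the wedge, using dx_i ∧ dx_j = -dx_j ∧ dx_i and dx_i ∧ dx_i = 0. For each pair (i, j) with i < j, the coefficient of dx_i ∧ dx_j in alpha ∧ beta is (alpha_i * beta_j - alpha_j * beta_i). Collecting: alpha ∧ beta = (-5*y) dx ∧ dy.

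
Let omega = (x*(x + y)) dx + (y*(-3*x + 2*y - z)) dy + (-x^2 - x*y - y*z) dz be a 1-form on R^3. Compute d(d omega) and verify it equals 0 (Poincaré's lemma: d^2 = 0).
d(d omega) = 0

Step 1: d omega = sum_{i<j} (∂f_j/∂x_i - ∂f_i/∂x_j) dx_i ∧ dx_j:
  coeff of dx ∧ dy: -x - 3*y
  coeff of dx ∧ dz: -2*x - y
  coeff of dy ∧ dz: -x + y - z
Step 2: Apply d again to each 2-form coefficient. The only possible 3-form in R^3 is dx ∧ dy ∧ dz, with coefficient
  ∂(coeff of dy∧dz)/∂x - ∂(coeff of dx∧dz)/∂y + ∂(coeff of dx∧dy)/∂z
  = ∂/∂x (-x + y - z) - ∂/∂y (-2*x - y) + ∂/∂z (-x - 3*y).
Each of these terms simplifies to sums of mixed partials that cancel in pairs. The result is 0 (by equality of mixed partials for smooth functions — Schwarz / Clairaut).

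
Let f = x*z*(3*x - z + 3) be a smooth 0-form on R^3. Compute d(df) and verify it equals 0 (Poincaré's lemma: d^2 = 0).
d(df) = 0

Step 1: df = sum_i (∂f/∂x_i) dx_i = (z*(6*x - z + 3)) dx + (0) dy + (x*(3*x - 2*z + 3)) dz.
Step 2: Apply d again. Using the 1-form formula, the coefficient of dx ∧ dy in d(df) is ∂^2 f/∂x ∂y - ∂^2 f/∂y ∂x = (0) - (0) = 0 (equality of mixed partials for smooth f).
Similarly for dx ∧ dz and dy ∧ dz — all coefficients vanish. So d(df) = 0.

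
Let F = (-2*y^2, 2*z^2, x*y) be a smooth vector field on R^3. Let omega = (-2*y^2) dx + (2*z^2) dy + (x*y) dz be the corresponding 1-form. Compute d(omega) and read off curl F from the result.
d(omega) = (x - 4*z) dy ∧ dz + (-y) dz ∧ dx + (4*y) dx ∧ dy; curl F = (x - 4*z, -y, 4*y)

d omega = sum_{i<j} (∂f_j/∂x_i - ∂f_i/∂x_j) dx_i ∧ dx_j. Under the identification (dy ∧ dz, dz ∧ dx, dx ∧ dy) ↔ (e_x, e_y, e_z), the coefficients are exactly the components of curl F. Compute:
  ∂R/∂y - ∂Q/∂z = (x) - (4*z) = x - 4*z
  ∂P/∂z - ∂R/∂x = (0) - (y) = -y
  ∂Q/∂x - ∂P/∂y = (0) - (-4*y) = 4*y.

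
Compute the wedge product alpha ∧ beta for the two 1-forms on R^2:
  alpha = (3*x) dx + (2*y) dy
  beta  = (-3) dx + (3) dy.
alpha ∧ beta = (9*x + 6*y) dx ∧ dy

Distribute the wedge, using dx_i ∧ dx_j = -dx_j ∧ dx_i and dx_i ∧ dx_i = 0. For each pair (i, j) with i < j, the coefficient of dx_i ∧ dx_j in alpha ∧ beta is (alpha_i * beta_j - alpha_j * beta_i). Collecting: alpha ∧ beta = (9*x + 6*y) dx ∧ dy.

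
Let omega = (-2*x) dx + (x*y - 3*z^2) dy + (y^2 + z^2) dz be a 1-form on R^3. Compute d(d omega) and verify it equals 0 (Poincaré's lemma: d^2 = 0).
d(d omega) = 0

Step 1: d omega = sum_{i<j} (∂f_j/∂x_i - ∂f_i/∂x_j) dx_i ∧ dx_j:
  coeff of dx ∧ dy: y
  coeff of dx ∧ dz: 0
  coeff of dy ∧ dz: 2*y + 6*z
Step 2: Apply d again to each 2-form coefficient. The only possible 3-form in R^3 is dx ∧ dy ∧ dz, with coefficient
  ∂(coeff of dy∧dz)/∂x - ∂(coeff of dx∧dz)/∂y + ∂(coeff of dx∧dy)/∂z
  = ∂/∂x (2*y + 6*z) - ∂/∂y (0) + ∂/∂z (y).
Each of these terms simplifies to sums of mixed partials that cancel in pairs. The result is 0 (by equality of mixed partials for smooth functions — Schwarz / Clairaut).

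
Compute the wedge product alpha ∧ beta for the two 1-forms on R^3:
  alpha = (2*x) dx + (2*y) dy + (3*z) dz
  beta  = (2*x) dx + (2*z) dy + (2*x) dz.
alpha ∧ beta = (4*x*(-y + z)) dx ∧ dy + (2*x*(2*x - 3*z)) dx ∧ dz + (4*x*y - 6*z^2) dy ∧ dz

Distribute the wedge, using dx_i ∧ dx_j = -dx_j ∧ dx_i and dx_i ∧ dx_i = 0. For each pair (i, j) with i < j, the coefficient of dx_i ∧ dx_j in alpha ∧ beta is (alpha_i * beta_j - alpha_j * beta_i). Collecting: alpha ∧ beta = (4*x*(-y + z)) dx ∧ dy + (2*x*(2*x - 3*z)) dx ∧ dz + (4*x*y - 6*z^2) dy ∧ dz.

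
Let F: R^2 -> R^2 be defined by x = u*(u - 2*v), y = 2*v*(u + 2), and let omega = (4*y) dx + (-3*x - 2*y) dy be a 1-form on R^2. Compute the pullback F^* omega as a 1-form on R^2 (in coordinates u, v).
F^* omega = (2*v*(5*u^2 - 6*u*v + 16*u - 24*v)) du + (-6*u^3 - 12*u^2*v - 12*u^2 - 40*u*v - 32*v) dv

Using F^*(f dg) = (f ∘ F) d(g ∘ F), substitute each coordinate x_i by F_i(u, v) in f_i, and replace dx_i by d F_i = (∂F_i/∂u) du + (∂F_i/∂v) dv.
  For the x component: f_1(F) = 8*v*(u + 2); d F_1 = (2*u - 2*v) du + (-2*u) dv
  For the y component: f_2(F) = -3*u^2 + 2*u*v - 8*v; d F_2 = (2*v) du + (2*u + 4) dv
Combining and collecting du, dv coefficients:
  coeff of du: 2*v*(5*u^2 - 6*u*v + 16*u - 24*v)
  coeff of dv: -6*u^3 - 12*u^2*v - 12*u^2 - 40*u*v - 32*v
F^* omega = (2*v*(5*u^2 - 6*u*v + 16*u - 24*v)) du + (-6*u^3 - 12*u^2*v - 12*u^2 - 40*u*v - 32*v) dv.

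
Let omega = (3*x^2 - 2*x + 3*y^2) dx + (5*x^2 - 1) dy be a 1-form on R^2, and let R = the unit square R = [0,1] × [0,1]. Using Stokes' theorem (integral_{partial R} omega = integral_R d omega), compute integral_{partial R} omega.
integral_(partial R) omega = 2

Stokes: integral_partial_R omega = integral_R d omega with d omega = (∂Q/∂x - ∂P/∂y) dx ∧ dy.
  ∂Q/∂x = 10*x
  ∂P/∂y = 6*y
  integrand = ∂Q/∂x - ∂P/∂y = 10*x - 6*y.
Integrating over R: integral_0^1 integral_0^1 (10*x - 6*y) dx dy = 2.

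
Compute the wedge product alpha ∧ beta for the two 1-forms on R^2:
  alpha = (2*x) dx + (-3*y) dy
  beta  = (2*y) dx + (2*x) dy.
alpha ∧ beta = (4*x^2 + 6*y^2) dx ∧ dy

Distribute the wedge, using dx_i ∧ dx_j = -dx_j ∧ dx_i and dx_i ∧ dx_i = 0. For each pair (i, j) with i < j, the coefficient of dx_i ∧ dx_j in alpha ∧ beta is (alpha_i * beta_j - alpha_j * beta_i). Collecting: alpha ∧ beta = (4*x^2 + 6*y^2) dx ∧ dy.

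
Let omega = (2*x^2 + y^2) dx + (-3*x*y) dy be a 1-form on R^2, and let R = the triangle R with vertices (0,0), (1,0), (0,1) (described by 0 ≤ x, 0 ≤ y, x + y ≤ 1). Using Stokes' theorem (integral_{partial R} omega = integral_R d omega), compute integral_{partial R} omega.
integral_(partial R) omega = -5/6

Stokes: integral_partial_R omega = integral_R d omega with d omega = (∂Q/∂x - ∂P/∂y) dx ∧ dy.
  ∂Q/∂x = -3*y
  ∂P/∂y = 2*y
  integrand = ∂Q/∂x - ∂P/∂y = -5*y.
Integrating over R: integral_0^1 integral_0^{1-x} (-5*y) dy dx = -5/6.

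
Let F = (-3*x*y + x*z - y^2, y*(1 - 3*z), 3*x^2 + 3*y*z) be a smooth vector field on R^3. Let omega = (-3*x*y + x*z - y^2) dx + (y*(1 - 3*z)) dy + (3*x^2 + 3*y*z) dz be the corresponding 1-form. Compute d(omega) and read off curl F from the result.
d(omega) = (3*y + 3*z) dy ∧ dz + (-5*x) dz ∧ dx + (3*x + 2*y) dx ∧ dy; curl F = (3*y + 3*z, -5*x, 3*x + 2*y)

d omega = sum_{i<j} (∂f_j/∂x_i - ∂f_i/∂x_j) dx_i ∧ dx_j. Under the identification (dy ∧ dz, dz ∧ dx, dx ∧ dy) ↔ (e_x, e_y, e_z), the coefficients are exactly the components of curl F. Compute:
  ∂R/∂y - ∂Q/∂z = (3*z) - (-3*y) = 3*y + 3*z
  ∂P/∂z - ∂R/∂x = (x) - (6*x) = -5*x
  ∂Q/∂x - ∂P/∂y = (0) - (-3*x - 2*y) = 3*x + 2*y.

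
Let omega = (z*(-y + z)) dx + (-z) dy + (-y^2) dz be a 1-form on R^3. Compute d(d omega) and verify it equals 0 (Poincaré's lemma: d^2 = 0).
d(d omega) = 0

Step 1: d omega = sum_{i<j} (∂f_j/∂x_i - ∂f_i/∂x_j) dx_i ∧ dx_j:
  coeff of dx ∧ dy: z
  coeff of dx ∧ dz: y - 2*z
  coeff of dy ∧ dz: 1 - 2*y
Step 2: Apply d again to each 2-form coefficient. The only possible 3-form in R^3 is dx ∧ dy ∧ dz, with coefficient
  ∂(coeff of dy∧dz)/∂x - ∂(coeff of dx∧dz)/∂y + ∂(coeff of dx∧dy)/∂z
  = ∂/∂x (1 - 2*y) - ∂/∂y (y - 2*z) + ∂/∂z (z).
Each of these terms simplifies to sums of mixed partials that cancel in pairs. The result is 0 (by equality of mixed partials for smooth functions — Schwarz / Clairaut).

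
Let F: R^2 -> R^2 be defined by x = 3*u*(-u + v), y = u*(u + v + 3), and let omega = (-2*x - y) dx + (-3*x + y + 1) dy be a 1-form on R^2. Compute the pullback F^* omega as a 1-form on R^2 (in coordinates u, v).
F^* omega = (-10*u^3 + 51*u^2*v + 54*u^2 - 29*u*v^2 - 30*u*v + 11*u + v + 3) du + (u*(25*u^2 - 29*u*v - 6*u + 1)) dv

Using F^*(f dg) = (f ∘ F) d(g ∘ F), substitute each coordinate x_i by F_i(u, v) in f_i, and replace dx_i by d F_i = (∂F_i/∂u) du + (∂F_i/∂v) dv.
  For the x component: f_1(F) = u*(5*u - 7*v - 3); d F_1 = (-6*u + 3*v) du + (3*u) dv
  For the y component: f_2(F) = 10*u^2 - 8*u*v + 3*u + 1; d F_2 = (2*u + v + 3) du + (u) dv
Combining and collecting du, dv coefficients:
  coeff of du: -10*u^3 + 51*u^2*v + 54*u^2 - 29*u*v^2 - 30*u*v + 11*u + v + 3
  coeff of dv: u*(25*u^2 - 29*u*v - 6*u + 1)
F^* omega = (-10*u^3 + 51*u^2*v + 54*u^2 - 29*u*v^2 - 30*u*v + 11*u + v + 3) du + (u*(25*u^2 - 29*u*v - 6*u + 1)) dv.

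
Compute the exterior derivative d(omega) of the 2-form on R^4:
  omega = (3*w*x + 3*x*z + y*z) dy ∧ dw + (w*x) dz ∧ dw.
d(omega) = (3*w + 3*z) dx ∧ dy ∧ dw + (-3*x - y) dy ∧ dz ∧ dw + (w) dx ∧ dz ∧ dw

For a 2-form omega = sum_{i<j} g_{ij} dx_i ∧ dx_j, the exterior derivative is
  d(omega) = sum_{i<j} d(g_{ij}) ∧ dx_i ∧ dx_j = sum_{i<j, k} (∂g_{ij}/∂x_k) dx_k ∧ dx_i ∧ dx_j.
Expand each term, using dx_k ∧ dx_i ∧ dx_j = sgn(permutation) dx_{(a)} ∧ dx_{(b)} ∧ dx_{(c)} with (a < b < c) sorted:
  d(3*w*x + 3*x*z + y*z) includes (∂/∂x)(3*w*x + 3*x*z + y*z) dx = (3*w + 3*z) dx, which multiplied by dy ∧ dw gives (3*w + 3*z) dx ∧ dy ∧ dw
  d(3*w*x + 3*x*z + y*z) includes (∂/∂z)(3*w*x + 3*x*z + y*z) dz = (3*x + y) dz, which multiplied by dy ∧ dw gives (-3*x - y) dy ∧ dz ∧ dw
  d(w*x) includes (∂/∂x)(w*x) dx = (w) dx, which multiplied by dz ∧ dw gives (w) dx ∧ dz ∧ dw
Collecting like 3-forms: d(omega) = (3*w + 3*z) dx ∧ dy ∧ dw + (-3*x - y) dy ∧ dz ∧ dw + (w) dx ∧ dz ∧ dw.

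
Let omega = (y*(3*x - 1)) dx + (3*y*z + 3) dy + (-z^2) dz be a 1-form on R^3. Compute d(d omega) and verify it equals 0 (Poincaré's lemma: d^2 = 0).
d(d omega) = 0

Step 1: d omega = sum_{i<j} (∂f_j/∂x_i - ∂f_i/∂x_j) dx_i ∧ dx_j:
  coeff of dx ∧ dy: 1 - 3*x
  coeff of dx ∧ dz: 0
  coeff of dy ∧ dz: -3*y
Step 2: Apply d again to each 2-form coefficient. The only possible 3-form in R^3 is dx ∧ dy ∧ dz, with coefficient
  ∂(coeff of dy∧dz)/∂x - ∂(coeff of dx∧dz)/∂y + ∂(coeff of dx∧dy)/∂z
  = ∂/∂x (-3*y) - ∂/∂y (0) + ∂/∂z (1 - 3*x).
Each of these terms simplifies to sums of mixed partials that cancel in pairs. The result is 0 (by equality of mixed partials for smooth functions — Schwarz / Clairaut).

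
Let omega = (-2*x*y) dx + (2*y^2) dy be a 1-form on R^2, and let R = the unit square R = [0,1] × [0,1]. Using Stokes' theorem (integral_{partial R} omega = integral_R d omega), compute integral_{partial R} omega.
integral_(partial R) omega = 1

Stokes: integral_partial_R omega = integral_R d omega with d omega = (∂Q/∂x - ∂P/∂y) dx ∧ dy.
  ∂Q/∂x = 0
  ∂P/∂y = -2*x
  integrand = ∂Q/∂x - ∂P/∂y = 2*x.
Integrating over R: integral_0^1 integral_0^1 (2*x) dx dy = 1.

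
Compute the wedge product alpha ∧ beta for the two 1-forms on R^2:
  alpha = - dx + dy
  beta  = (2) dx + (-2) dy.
alpha ∧ beta = 0

Distribute the wedge, using dx_i ∧ dx_j = -dx_j ∧ dx_i and dx_i ∧ dx_i = 0. For each pair (i, j) with i < j, the coefficient of dx_i ∧ dx_j in alpha ∧ beta is (alpha_i * beta_j - alpha_j * beta_i). Collecting: alpha ∧ beta = 0.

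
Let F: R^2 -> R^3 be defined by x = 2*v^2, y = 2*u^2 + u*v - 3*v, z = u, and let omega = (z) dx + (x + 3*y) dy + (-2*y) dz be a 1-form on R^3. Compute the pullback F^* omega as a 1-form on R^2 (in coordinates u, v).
F^* omega = (24*u^3 + 18*u^2*v - 4*u^2 + 11*u*v^2 - 38*u*v + 2*v^3 - 9*v^2 + 6*v) du + (6*u^3 + 3*u^2*v - 18*u^2 + 2*u*v^2 - 14*u*v - 6*v^2 + 27*v) dv

Using F^*(f dg) = (f ∘ F) d(g ∘ F), substitute each coordinate x_i by F_i(u, v) in f_i, and replace dx_i by d F_i = (∂F_i/∂u) du + (∂F_i/∂v) dv.
  For the x component: f_1(F) = u; d F_1 = (0) du + (4*v) dv
  For the y component: f_2(F) = 6*u^2 + 3*u*v + 2*v^2 - 9*v; d F_2 = (4*u + v) du + (u - 3) dv
  For the z component: f_3(F) = -4*u^2 - 2*u*v + 6*v; d F_3 = (1) du + (0) dv
Combining and collecting du, dv coefficients:
  coeff of du: 24*u^3 + 18*u^2*v - 4*u^2 + 11*u*v^2 - 38*u*v + 2*v^3 - 9*v^2 + 6*v
  coeff of dv: 6*u^3 + 3*u^2*v - 18*u^2 + 2*u*v^2 - 14*u*v - 6*v^2 + 27*v
F^* omega = (24*u^3 + 18*u^2*v - 4*u^2 + 11*u*v^2 - 38*u*v + 2*v^3 - 9*v^2 + 6*v) du + (6*u^3 + 3*u^2*v - 18*u^2 + 2*u*v^2 - 14*u*v - 6*v^2 + 27*v) dv.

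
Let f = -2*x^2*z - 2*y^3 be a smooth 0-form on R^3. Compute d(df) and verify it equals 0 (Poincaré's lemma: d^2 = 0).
d(df) = 0

Step 1: df = sum_i (∂f/∂x_i) dx_i = (-4*x*z) dx + (-6*y^2) dy + (-2*x^2) dz.
Step 2: Apply d again. Using the 1-form formula, the coefficient of dx ∧ dy in d(df) is ∂^2 f/∂x ∂y - ∂^2 f/∂y ∂x = (0) - (0) = 0 (equality of mixed partials for smooth f).
Similarly for dx ∧ dz and dy ∧ dz — all coefficients vanish. So d(df) = 0.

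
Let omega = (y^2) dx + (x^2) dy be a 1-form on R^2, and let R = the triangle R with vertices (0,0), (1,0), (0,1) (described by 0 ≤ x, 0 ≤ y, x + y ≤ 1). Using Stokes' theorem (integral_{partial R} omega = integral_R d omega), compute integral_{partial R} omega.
integral_(partial R) omega = 0

Stokes: integral_partial_R omega = integral_R d omega with d omega = (∂Q/∂x - ∂P/∂y) dx ∧ dy.
  ∂Q/∂x = 2*x
  ∂P/∂y = 2*y
  integrand = ∂Q/∂x - ∂P/∂y = 2*x - 2*y.
Integrating over R: integral_0^1 integral_0^{1-x} (2*x - 2*y) dy dx = 0.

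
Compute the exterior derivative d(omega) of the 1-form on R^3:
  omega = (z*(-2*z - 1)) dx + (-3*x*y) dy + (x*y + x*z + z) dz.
d(omega) = (-3*y) dx ∧ dy + (y + 5*z + 1) dx ∧ dz + (x) dy ∧ dz

For a 1-form omega = sum_i f_i dx_i, the exterior derivative is
  d(omega) = sum_{i < j} (∂f_j/∂x_i - ∂f_i/∂x_j) dx_i ∧ dx_j.
  coefficient of dx ∧ dy: ∂f_2/∂x - ∂f_1/∂y = ∂(-3*x*y)/∂x - ∂(z*(-2*z - 1))/∂y = -3*y
  coefficient of dx ∧ dz: ∂f_3/∂x - ∂f_1/∂z = ∂(x*y + x*z + z)/∂x - ∂(z*(-2*z - 1))/∂z = y + 5*z + 1
  coefficient of dy ∧ dz: ∂f_3/∂y - ∂f_2/∂z = ∂(x*y + x*z + z)/∂y - ∂(-3*x*y)/∂z = x
Assembling: d(omega) = (-3*y) dx ∧ dy + (y + 5*z + 1) dx ∧ dz + (x) dy ∧ dz.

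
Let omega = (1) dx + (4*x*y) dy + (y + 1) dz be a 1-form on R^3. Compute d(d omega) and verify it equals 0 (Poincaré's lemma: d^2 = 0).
d(d omega) = 0

Step 1: d omega = sum_{i<j} (∂f_j/∂x_i - ∂f_i/∂x_j) dx_i ∧ dx_j:
  coeff of dx ∧ dy: 4*y
  coeff of dx ∧ dz: 0
  coeff of dy ∧ dz: 1
Step 2: Apply d again to each 2-form coefficient. The only possible 3-form in R^3 is dx ∧ dy ∧ dz, with coefficient
  ∂(coeff of dy∧dz)/∂x - ∂(coeff of dx∧dz)/∂y + ∂(coeff of dx∧dy)/∂z
  = ∂/∂x (1) - ∂/∂y (0) + ∂/∂z (4*y).
Each of these terms simplifies to sums of mixed partials that cancel in pairs. The result is 0 (by equality of mixed partials for smooth functions — Schwarz / Clairaut).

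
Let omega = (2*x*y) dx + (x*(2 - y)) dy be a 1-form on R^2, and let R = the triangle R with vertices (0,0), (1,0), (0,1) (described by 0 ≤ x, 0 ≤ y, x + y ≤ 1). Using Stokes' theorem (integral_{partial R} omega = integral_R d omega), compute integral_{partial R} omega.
integral_(partial R) omega = 1/2

Stokes: integral_partial_R omega = integral_R d omega with d omega = (∂Q/∂x - ∂P/∂y) dx ∧ dy.
  ∂Q/∂x = 2 - y
  ∂P/∂y = 2*x
  integrand = ∂Q/∂x - ∂P/∂y = -2*x - y + 2.
Integrating over R: integral_0^1 integral_0^{1-x} (-2*x - y + 2) dy dx = 1/2.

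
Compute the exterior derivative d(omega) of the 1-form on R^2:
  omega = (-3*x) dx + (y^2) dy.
d(omega) = 0

For a 1-form omega = sum_i f_i dx_i, the exterior derivative is
  d(omega) = sum_{i < j} (∂f_j/∂x_i - ∂f_i/∂x_j) dx_i ∧ dx_j.

Assembling: d(omega) = 0.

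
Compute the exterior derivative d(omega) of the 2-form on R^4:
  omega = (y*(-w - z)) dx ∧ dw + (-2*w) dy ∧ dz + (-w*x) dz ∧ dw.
d(omega) = (w + z) dx ∧ dy ∧ dw + (-w + y) dx ∧ dz ∧ dw + (-2) dy ∧ dz ∧ dw

For a 2-form omega = sum_{i<j} g_{ij} dx_i ∧ dx_j, the exterior derivative is
  d(omega) = sum_{i<j} d(g_{ij}) ∧ dx_i ∧ dx_j = sum_{i<j, k} (∂g_{ij}/∂x_k) dx_k ∧ dx_i ∧ dx_j.
Expand each term, using dx_k ∧ dx_i ∧ dx_j = sgn(permutation) dx_{(a)} ∧ dx_{(b)} ∧ dx_{(c)} with (a < b < c) sorted:
  d(y*(-w - z)) includes (∂/∂y)(y*(-w - z)) dy = (-w - z) dy, which multiplied by dx ∧ dw gives (w + z) dx ∧ dy ∧ dw
  d(y*(-w - z)) includes (∂/∂z)(y*(-w - z)) dz = (-y) dz, which multiplied by dx ∧ dw gives (y) dx ∧ dz ∧ dw
  d(-2*w) includes (∂/∂w)(-2*w) dw = (-2) dw, which multiplied by dy ∧ dz gives (-2) dy ∧ dz ∧ dw
  d(-w*x) includes (∂/∂x)(-w*x) dx = (-w) dx, which multiplied by dz ∧ dw gives (-w) dx ∧ dz ∧ dw
Collecting like 3-forms: d(omega) = (w + z) dx ∧ dy ∧ dw + (-w + y) dx ∧ dz ∧ dw + (-2) dy ∧ dz ∧ dw.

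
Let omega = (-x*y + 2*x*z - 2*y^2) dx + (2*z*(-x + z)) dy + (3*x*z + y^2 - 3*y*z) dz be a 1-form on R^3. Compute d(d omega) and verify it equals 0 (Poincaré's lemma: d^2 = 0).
d(d omega) = 0

Step 1: d omega = sum_{i<j} (∂f_j/∂x_i - ∂f_i/∂x_j) dx_i ∧ dx_j:
  coeff of dx ∧ dy: x + 4*y - 2*z
  coeff of dx ∧ dz: -2*x + 3*z
  coeff of dy ∧ dz: 2*x + 2*y - 7*z
Step 2: Apply d again to each 2-form coefficient. The only possible 3-form in R^3 is dx ∧ dy ∧ dz, with coefficient
  ∂(coeff of dy∧dz)/∂x - ∂(coeff of dx∧dz)/∂y + ∂(coeff of dx∧dy)/∂z
  = ∂/∂x (2*x + 2*y - 7*z) - ∂/∂y (-2*x + 3*z) + ∂/∂z (x + 4*y - 2*z).
Each of these terms simplifies to sums of mixed partials that cancel in pairs. The result is 0 (by equality of mixed partials for smooth functions — Schwarz / Clairaut).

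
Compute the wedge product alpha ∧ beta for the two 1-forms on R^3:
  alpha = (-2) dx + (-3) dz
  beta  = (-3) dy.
alpha ∧ beta = (6) dx ∧ dy + (-9) dy ∧ dz

Distribute the wedge, using dx_i ∧ dx_j = -dx_j ∧ dx_i and dx_i ∧ dx_i = 0. For each pair (i, j) with i < j, the coefficient of dx_i ∧ dx_j in alpha ∧ beta is (alpha_i * beta_j - alpha_j * beta_i). Collecting: alpha ∧ beta = (6) dx ∧ dy + (-9) dy ∧ dz.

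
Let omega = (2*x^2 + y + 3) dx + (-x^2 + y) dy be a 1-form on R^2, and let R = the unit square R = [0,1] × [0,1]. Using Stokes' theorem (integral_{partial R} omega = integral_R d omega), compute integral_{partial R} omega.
integral_(partial R) omega = -2

Stokes: integral_partial_R omega = integral_R d omega with d omega = (∂Q/∂x - ∂P/∂y) dx ∧ dy.
  ∂Q/∂x = -2*x
  ∂P/∂y = 1
  integrand = ∂Q/∂x - ∂P/∂y = -2*x - 1.
Integrating over R: integral_0^1 integral_0^1 (-2*x - 1) dx dy = -2.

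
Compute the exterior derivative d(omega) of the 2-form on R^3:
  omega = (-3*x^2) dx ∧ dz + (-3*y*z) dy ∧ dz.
d(omega) = 0

For a 2-form omega = sum_{i<j} g_{ij} dx_i ∧ dx_j, the exterior derivative is
  d(omega) = sum_{i<j} d(g_{ij}) ∧ dx_i ∧ dx_j = sum_{i<j, k} (∂g_{ij}/∂x_k) dx_k ∧ dx_i ∧ dx_j.
Expand each term, using dx_k ∧ dx_i ∧ dx_j = sgn(permutation) dx_{(a)} ∧ dx_{(b)} ∧ dx_{(c)} with (a < b < c) sorted:

Collecting like 3-forms: d(omega) = 0.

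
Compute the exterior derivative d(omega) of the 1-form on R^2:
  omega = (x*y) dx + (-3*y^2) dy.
d(omega) = (-x) dx ∧ dy

For a 1-form omega = sum_i f_i dx_i, the exterior derivative is
  d(omega) = sum_{i < j} (∂f_j/∂x_i - ∂f_i/∂x_j) dx_i ∧ dx_j.
  coefficient of dx ∧ dy: ∂f_2/∂x - ∂f_1/∂y = ∂(-3*y^2)/∂x - ∂(x*y)/∂y = -x
Assembling: d(omega) = (-x) dx ∧ dy.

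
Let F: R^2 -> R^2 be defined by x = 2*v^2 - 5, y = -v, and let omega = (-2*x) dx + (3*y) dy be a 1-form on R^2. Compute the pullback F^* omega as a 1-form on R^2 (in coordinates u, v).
F^* omega = (v*(43 - 16*v^2)) dv

Using F^*(f dg) = (f ∘ F) d(g ∘ F), substitute each coordinate x_i by F_i(u, v) in f_i, and replace dx_i by d F_i = (∂F_i/∂u) du + (∂F_i/∂v) dv.
  For the x component: f_1(F) = 10 - 4*v^2; d F_1 = (0) du + (4*v) dv
  For the y component: f_2(F) = -3*v; d F_2 = (0) du + (-1) dv
Combining and collecting du, dv coefficients:
  coeff of du: 0
  coeff of dv: v*(43 - 16*v^2)
F^* omega = (v*(43 - 16*v^2)) dv.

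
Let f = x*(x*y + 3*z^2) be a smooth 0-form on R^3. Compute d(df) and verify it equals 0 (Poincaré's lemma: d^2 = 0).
d(df) = 0

Step 1: df = sum_i (∂f/∂x_i) dx_i = (2*x*y + 3*z^2) dx + (x^2) dy + (6*x*z) dz.
Step 2: Apply d again. Using the 1-form formula, the coefficient of dx ∧ dy in d(df) is ∂^2 f/∂x ∂y - ∂^2 f/∂y ∂x = (2*x) - (2*x) = 0 (equality of mixed partials for smooth f).
Similarly for dx ∧ dz and dy ∧ dz — all coefficients vanish. So d(df) = 0.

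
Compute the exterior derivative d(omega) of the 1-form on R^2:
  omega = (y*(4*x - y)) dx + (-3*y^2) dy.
d(omega) = (-4*x + 2*y) dx ∧ dy

For a 1-form omega = sum_i f_i dx_i, the exterior derivative is
  d(omega) = sum_{i < j} (∂f_j/∂x_i - ∂f_i/∂x_j) dx_i ∧ dx_j.
  coefficient of dx ∧ dy: ∂f_2/∂x - ∂f_1/∂y = ∂(-3*y^2)/∂x - ∂(y*(4*x - y))/∂y = -4*x + 2*y
Assembling: d(omega) = (-4*x + 2*y) dx ∧ dy.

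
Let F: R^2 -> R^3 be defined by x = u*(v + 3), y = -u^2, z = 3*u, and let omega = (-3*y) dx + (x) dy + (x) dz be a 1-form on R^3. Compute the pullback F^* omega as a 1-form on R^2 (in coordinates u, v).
F^* omega = (u*(u*v + 3*u + 3*v + 9)) du + (3*u^3) dv

Using F^*(f dg) = (f ∘ F) d(g ∘ F), substitute each coordinate x_i by F_i(u, v) in f_i, and replace dx_i by d F_i = (∂F_i/∂u) du + (∂F_i/∂v) dv.
  For the x component: f_1(F) = 3*u^2; d F_1 = (v + 3) du + (u) dv
  For the y component: f_2(F) = u*(v + 3); d F_2 = (-2*u) du + (0) dv
  For the z component: f_3(F) = u*(v + 3); d F_3 = (3) du + (0) dv
Combining and collecting du, dv coefficients:
  coeff of du: u*(u*v + 3*u + 3*v + 9)
  coeff of dv: 3*u^3
F^* omega = (u*(u*v + 3*u + 3*v + 9)) du + (3*u^3) dv.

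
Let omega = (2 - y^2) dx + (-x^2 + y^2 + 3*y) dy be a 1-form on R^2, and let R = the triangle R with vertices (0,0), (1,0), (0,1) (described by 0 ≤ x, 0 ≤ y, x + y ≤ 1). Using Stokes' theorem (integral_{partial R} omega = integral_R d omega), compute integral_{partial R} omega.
integral_(partial R) omega = 0

Stokes: integral_partial_R omega = integral_R d omega with d omega = (∂Q/∂x - ∂P/∂y) dx ∧ dy.
  ∂Q/∂x = -2*x
  ∂P/∂y = -2*y
  integrand = ∂Q/∂x - ∂P/∂y = -2*x + 2*y.
Integrating over R: integral_0^1 integral_0^{1-x} (-2*x + 2*y) dy dx = 0.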